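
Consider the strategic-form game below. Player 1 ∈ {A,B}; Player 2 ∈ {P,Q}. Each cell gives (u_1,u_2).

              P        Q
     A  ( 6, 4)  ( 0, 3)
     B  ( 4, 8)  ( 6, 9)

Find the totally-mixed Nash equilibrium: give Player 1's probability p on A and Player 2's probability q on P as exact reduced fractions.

p=1/2, q=3/4

P1 indiff ⇒ q·6+(1-q)·0 = q·4+(1-q)·6 ⇒ q(2) = (1-q)(6) ⇒ q = 3/4
P2 indiff ⇒ p·4+(1-p)·8 = p·3+(1-p)·9 ⇒ p(1) = (1-p)(1) ⇒ p = 1/2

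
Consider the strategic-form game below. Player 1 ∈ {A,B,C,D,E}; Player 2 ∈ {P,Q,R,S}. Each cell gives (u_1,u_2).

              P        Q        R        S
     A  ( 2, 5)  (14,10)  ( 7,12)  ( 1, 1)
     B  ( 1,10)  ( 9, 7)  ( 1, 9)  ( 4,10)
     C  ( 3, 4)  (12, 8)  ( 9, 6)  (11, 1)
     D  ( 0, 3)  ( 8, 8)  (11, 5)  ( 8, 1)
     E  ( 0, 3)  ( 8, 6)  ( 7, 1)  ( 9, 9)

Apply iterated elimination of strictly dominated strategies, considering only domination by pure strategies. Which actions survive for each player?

IESDS → P1:{A,C,D} P2:{Q,R}

P1 drop B (C beats it: P:3>1 Q:12>9 R:9>1 S:11>4)
P1 drop E (C beats it: P:3>0 Q:12>8 R:9>7 S:11>9)
P2 drop P (Q beats it: A:10>5 C:8>4 D:8>3)
P2 drop S (Q beats it: A:10>1 C:8>1 D:8>1)
P1→{A,C,D} P2→{Q,R}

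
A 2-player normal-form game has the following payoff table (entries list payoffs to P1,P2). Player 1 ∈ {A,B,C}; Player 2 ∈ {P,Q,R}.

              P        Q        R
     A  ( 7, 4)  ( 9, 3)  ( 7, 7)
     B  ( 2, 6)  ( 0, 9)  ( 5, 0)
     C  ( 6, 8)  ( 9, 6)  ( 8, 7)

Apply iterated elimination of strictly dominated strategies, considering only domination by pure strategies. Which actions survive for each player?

P1 drop B (A beats it: P:7>2 Q:9>0 R:7>5)
P2 drop Q (P beats it: A:4>3 C:8>6)
P1→{A,C} P2→{P,R}

Remaining: P1:{A,C} P2:{P,R}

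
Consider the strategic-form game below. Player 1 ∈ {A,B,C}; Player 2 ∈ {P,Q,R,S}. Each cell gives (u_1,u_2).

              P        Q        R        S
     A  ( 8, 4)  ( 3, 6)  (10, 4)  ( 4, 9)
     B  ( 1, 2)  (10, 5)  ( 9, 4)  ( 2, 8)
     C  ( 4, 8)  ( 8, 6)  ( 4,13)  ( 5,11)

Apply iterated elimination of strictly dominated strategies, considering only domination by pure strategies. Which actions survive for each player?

P2 drop P (S beats it: A:9>4 B:8>2 C:11>8)
P2 drop Q (S beats it: A:9>6 B:8>5 C:11>6)
P1 drop B (A beats it: R:10>9 S:4>2)
P1→{A,C} P2→{R,S}

Survivors P1:{A,C} P2:{R,S}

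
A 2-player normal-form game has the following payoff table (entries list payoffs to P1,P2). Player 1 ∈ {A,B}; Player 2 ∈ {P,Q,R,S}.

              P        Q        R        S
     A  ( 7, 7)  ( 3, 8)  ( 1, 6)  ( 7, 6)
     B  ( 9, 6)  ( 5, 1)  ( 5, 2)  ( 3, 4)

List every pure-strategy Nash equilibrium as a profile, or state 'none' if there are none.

(A,P): not NE [P1→B gives 9>7; P2→Q gives 8>7]
(A,Q): not NE [P1→B gives 5>3]
(A,R): not NE [P1→B gives 5>1; P2→Q gives 8>6]
(A,S): not NE [P2→Q gives 8>6]
(B,P): NE
(B,Q): not NE [P2→P gives 6>1]
(B,R): not NE [P2→P gives 6>2]
(B,S): not NE [P1→A gives 7>3; P2→P gives 6>4]

NE set: (B,P)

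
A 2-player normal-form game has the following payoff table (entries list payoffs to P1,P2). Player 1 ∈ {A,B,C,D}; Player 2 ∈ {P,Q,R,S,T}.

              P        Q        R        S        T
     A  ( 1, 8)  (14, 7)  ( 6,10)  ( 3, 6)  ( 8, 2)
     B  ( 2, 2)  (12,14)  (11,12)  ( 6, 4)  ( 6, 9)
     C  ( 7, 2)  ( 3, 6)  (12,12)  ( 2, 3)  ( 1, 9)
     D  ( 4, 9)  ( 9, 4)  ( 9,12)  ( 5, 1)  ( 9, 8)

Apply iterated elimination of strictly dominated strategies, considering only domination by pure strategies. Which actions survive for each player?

P2 drop P (R beats it: A:10>8 B:12>2 C:12>2 D:12>9)
P2 drop S (Q beats it: A:7>6 B:14>4 C:6>3 D:4>1)
P2 drop T (R beats it: A:10>2 B:12>9 C:12>9 D:12>8)
P1 drop D (B beats it: Q:12>9 R:11>9)
P1→{A,B,C} P2→{Q,R}

Remaining: P1:{A,B,C} P2:{Q,R}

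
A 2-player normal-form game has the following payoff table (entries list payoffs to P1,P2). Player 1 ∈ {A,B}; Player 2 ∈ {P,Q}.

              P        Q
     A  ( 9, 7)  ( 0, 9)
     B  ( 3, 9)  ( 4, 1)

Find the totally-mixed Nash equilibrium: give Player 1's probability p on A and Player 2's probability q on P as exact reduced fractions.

P1 indiff ⇒ q·9+(1-q)·0 = q·3+(1-q)·4 ⇒ q(6) = (1-q)(4) ⇒ q = 2/5
P2 indiff ⇒ p·7+(1-p)·9 = p·9+(1-p)·1 ⇒ p(-2) = (1-p)(-8) ⇒ p = 4/5

p=4/5, q=2/5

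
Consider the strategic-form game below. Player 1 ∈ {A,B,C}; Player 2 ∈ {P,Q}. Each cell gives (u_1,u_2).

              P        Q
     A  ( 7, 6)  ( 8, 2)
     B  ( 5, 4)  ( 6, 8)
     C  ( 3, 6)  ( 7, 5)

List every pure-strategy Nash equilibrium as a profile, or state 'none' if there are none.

(A,P): NE
(A,Q): not NE [P2→P gives 6>2]
(B,P): not NE [P1→A gives 7>5; P2→Q gives 8>4]
(B,Q): not NE [P1→A gives 8>6]
(C,P): not NE [P1→A gives 7>3]
(C,Q): not NE [P1→A gives 8>7; P2→P gives 6>5]

PSNE = {(A,P)}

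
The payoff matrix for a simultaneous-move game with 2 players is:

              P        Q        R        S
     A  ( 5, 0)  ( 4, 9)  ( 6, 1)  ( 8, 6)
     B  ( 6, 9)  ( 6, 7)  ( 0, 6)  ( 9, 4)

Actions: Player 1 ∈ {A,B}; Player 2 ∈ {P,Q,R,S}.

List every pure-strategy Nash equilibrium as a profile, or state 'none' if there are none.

PSNE = {(B,P)}

(A,P): not NE [P1→B gives 6>5; P2→Q gives 9>0]
(A,Q): not NE [P1→B gives 6>4]
(A,R): not NE [P2→Q gives 9>1]
(A,S): not NE [P1→B gives 9>8; P2→Q gives 9>6]
(B,P): NE
(B,Q): not NE [P2→P gives 9>7]
(B,R): not NE [P1→A gives 6>0; P2→P gives 9>6]
(B,S): not NE [P2→P gives 9>4]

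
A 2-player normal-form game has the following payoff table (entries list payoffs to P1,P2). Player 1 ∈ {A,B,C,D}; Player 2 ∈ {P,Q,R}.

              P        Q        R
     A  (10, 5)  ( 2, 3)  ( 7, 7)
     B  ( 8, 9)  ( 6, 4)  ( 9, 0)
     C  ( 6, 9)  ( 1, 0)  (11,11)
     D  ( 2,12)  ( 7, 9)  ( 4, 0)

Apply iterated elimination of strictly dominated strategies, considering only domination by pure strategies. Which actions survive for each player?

P2 drop Q (P beats it: A:5>3 B:9>4 C:9>0 D:12>9)
P1 drop D (A beats it: P:10>2 R:7>4)
P1→{A,B,C} P2→{P,R}

Survivors P1:{A,B,C} P2:{P,R}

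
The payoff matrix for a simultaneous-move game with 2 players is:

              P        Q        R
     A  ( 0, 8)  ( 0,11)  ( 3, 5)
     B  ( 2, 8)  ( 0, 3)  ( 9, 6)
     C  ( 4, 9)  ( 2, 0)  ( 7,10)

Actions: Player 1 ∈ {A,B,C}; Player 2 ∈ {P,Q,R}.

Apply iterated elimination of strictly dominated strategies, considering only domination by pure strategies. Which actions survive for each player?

Survivors P1:{B,C} P2:{P,R}

P1 drop A (C beats it: P:4>0 Q:2>0 R:7>3)
P2 drop Q (P beats it: B:8>3 C:9>0)
P1→{B,C} P2→{P,R}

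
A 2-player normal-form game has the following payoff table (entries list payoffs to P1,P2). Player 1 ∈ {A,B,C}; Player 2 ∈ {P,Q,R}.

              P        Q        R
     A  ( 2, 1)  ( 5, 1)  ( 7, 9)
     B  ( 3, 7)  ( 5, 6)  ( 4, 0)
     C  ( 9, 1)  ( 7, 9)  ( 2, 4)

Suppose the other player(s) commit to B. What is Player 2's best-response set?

u_2(P vs B) = 7
u_2(Q vs B) = 6
u_2(R vs B) = 0
max payoff 7 at {P}

P2 best: {P}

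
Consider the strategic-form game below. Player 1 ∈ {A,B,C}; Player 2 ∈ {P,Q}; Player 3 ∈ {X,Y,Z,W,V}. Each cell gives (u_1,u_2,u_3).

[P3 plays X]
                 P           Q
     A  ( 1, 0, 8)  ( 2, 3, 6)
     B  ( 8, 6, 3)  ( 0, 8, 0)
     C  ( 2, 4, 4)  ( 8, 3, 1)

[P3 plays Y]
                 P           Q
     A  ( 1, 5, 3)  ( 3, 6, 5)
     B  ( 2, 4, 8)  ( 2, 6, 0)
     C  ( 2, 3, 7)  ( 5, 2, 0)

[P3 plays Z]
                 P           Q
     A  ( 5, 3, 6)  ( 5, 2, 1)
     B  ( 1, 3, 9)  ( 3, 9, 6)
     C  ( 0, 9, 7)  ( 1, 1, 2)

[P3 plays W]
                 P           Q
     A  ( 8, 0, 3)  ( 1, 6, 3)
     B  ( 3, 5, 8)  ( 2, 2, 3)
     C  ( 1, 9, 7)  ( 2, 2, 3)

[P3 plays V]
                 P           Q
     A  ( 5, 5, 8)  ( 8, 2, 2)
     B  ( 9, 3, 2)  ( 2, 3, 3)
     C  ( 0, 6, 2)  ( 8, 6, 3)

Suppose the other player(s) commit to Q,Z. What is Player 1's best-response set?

BR_1 = {A}

u_1(A vs Q,Z) = 5
u_1(B vs Q,Z) = 3
u_1(C vs Q,Z) = 1
max payoff 5 at {A}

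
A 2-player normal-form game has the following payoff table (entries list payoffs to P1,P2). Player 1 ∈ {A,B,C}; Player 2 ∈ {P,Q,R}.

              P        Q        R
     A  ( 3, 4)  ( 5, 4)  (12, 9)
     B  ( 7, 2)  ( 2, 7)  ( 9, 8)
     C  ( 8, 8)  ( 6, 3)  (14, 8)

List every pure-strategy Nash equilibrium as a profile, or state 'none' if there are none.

(A,P): not NE [P1→C gives 8>3; P2→R gives 9>4]
(A,Q): not NE [P1→C gives 6>5; P2→R gives 9>4]
(A,R): not NE [P1→C gives 14>12]
(B,P): not NE [P1→C gives 8>7; P2→R gives 8>2]
(B,Q): not NE [P1→C gives 6>2; P2→R gives 8>7]
(B,R): not NE [P1→C gives 14>9]
(C,P): NE
(C,Q): not NE [P2→R gives 8>3]
(C,R): NE

NE set: (C,P), (C,R)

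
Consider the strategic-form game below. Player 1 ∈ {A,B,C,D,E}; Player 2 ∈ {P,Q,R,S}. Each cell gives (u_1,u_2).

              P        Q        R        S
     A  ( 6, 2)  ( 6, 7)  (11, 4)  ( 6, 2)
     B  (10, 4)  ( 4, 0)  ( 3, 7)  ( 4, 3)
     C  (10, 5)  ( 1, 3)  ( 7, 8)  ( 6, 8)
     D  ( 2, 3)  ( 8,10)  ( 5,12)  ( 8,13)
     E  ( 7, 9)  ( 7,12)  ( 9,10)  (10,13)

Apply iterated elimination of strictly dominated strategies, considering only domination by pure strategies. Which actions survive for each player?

Survivors P1:{A,D,E} P2:{Q,R,S}

P2 drop P (R beats it: A:4>2 B:7>4 C:8>5 D:12>3 E:10>9)
P1 drop B (A beats it: Q:6>4 R:11>3 S:6>4)
P1 drop C (E beats it: Q:7>1 R:9>7 S:10>6)
P1→{A,D,E} P2→{Q,R,S}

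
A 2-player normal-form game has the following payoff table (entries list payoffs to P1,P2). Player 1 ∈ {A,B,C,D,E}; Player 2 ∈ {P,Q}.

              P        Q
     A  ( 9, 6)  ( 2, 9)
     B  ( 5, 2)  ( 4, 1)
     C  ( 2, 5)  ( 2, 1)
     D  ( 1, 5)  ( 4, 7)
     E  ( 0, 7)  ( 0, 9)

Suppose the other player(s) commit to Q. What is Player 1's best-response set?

BR_1 = {B,D}

u_1(A vs Q) = 2
u_1(B vs Q) = 4
u_1(C vs Q) = 2
u_1(D vs Q) = 4
u_1(E vs Q) = 0
max payoff 4 at {B,D}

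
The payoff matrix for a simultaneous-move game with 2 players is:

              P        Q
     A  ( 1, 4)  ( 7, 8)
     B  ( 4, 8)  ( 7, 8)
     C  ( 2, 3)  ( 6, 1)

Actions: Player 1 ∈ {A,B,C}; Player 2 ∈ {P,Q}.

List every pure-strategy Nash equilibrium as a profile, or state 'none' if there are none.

(A,P): not NE [P1→B gives 4>1; P2→Q gives 8>4]
(A,Q): NE
(B,P): NE
(B,Q): NE
(C,P): not NE [P1→B gives 4>2]
(C,Q): not NE [P1→B gives 7>6; P2→P gives 3>1]

NE set: (A,Q), (B,P), (B,Q)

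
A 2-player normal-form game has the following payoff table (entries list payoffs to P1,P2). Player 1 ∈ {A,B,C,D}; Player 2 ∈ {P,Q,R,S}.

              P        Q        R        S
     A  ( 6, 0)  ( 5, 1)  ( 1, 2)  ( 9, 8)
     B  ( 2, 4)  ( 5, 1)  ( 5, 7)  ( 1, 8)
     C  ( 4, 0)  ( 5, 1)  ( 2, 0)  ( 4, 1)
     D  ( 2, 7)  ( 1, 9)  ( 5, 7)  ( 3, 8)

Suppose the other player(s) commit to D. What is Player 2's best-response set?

P2 best: {Q}

u_2(P vs D) = 7
u_2(Q vs D) = 9
u_2(R vs D) = 7
u_2(S vs D) = 8
max payoff 9 at {Q}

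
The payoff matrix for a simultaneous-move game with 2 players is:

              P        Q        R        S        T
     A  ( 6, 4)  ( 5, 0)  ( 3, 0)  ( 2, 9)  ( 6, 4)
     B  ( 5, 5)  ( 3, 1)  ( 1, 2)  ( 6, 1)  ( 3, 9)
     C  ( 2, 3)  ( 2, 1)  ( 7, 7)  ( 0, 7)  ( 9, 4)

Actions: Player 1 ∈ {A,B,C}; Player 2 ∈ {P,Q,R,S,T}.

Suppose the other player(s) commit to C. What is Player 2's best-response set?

u_2(P vs C) = 3
u_2(Q vs C) = 1
u_2(R vs C) = 7
u_2(S vs C) = 7
u_2(T vs C) = 4
max payoff 7 at {R,S}

P2 best: {R,S}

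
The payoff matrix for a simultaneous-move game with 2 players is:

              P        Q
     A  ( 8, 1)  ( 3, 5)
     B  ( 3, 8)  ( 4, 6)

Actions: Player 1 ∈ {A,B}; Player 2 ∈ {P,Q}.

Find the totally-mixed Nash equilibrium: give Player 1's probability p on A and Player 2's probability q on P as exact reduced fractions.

(p,q) = (1/3, 1/6)

P1 indiff ⇒ q·8+(1-q)·3 = q·3+(1-q)·4 ⇒ q(5) = (1-q)(1) ⇒ q = 1/6
P2 indiff ⇒ p·1+(1-p)·8 = p·5+(1-p)·6 ⇒ p(-4) = (1-p)(-2) ⇒ p = 1/3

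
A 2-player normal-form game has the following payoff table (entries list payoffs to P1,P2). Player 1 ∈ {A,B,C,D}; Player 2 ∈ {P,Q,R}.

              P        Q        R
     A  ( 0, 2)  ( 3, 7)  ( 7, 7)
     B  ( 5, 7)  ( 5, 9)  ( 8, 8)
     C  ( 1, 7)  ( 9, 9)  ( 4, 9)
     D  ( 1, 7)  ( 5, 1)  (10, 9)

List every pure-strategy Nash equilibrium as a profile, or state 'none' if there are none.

(A,P): not NE [P1→B gives 5>0; P2→R gives 7>2]
(A,Q): not NE [P1→C gives 9>3]
(A,R): not NE [P1→D gives 10>7]
(B,P): not NE [P2→Q gives 9>7]
(B,Q): not NE [P1→C gives 9>5]
(B,R): not NE [P1→D gives 10>8; P2→Q gives 9>8]
(C,P): not NE [P1→B gives 5>1; P2→R gives 9>7]
(C,Q): NE
(C,R): not NE [P1→D gives 10>4]
(D,P): not NE [P1→B gives 5>1; P2→R gives 9>7]
(D,Q): not NE [P1→C gives 9>5; P2→R gives 9>1]
(D,R): NE

PSNE = {(C,Q), (D,R)}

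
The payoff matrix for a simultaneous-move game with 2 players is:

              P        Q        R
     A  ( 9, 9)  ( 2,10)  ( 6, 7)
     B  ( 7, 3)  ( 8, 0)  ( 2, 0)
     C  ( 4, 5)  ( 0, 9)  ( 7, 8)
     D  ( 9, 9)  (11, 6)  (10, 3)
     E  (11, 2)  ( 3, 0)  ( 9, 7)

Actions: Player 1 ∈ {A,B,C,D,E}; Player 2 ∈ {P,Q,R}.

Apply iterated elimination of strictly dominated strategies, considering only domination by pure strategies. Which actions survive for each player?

P1 drop A (E beats it: P:11>9 Q:3>2 R:9>6)
P1 drop B (D beats it: P:9>7 Q:11>8 R:10>2)
P1 drop C (D beats it: P:9>4 Q:11>0 R:10>7)
P2 drop Q (P beats it: D:9>6 E:2>0)
P1→{D,E} P2→{P,R}

IESDS → P1:{D,E} P2:{P,R}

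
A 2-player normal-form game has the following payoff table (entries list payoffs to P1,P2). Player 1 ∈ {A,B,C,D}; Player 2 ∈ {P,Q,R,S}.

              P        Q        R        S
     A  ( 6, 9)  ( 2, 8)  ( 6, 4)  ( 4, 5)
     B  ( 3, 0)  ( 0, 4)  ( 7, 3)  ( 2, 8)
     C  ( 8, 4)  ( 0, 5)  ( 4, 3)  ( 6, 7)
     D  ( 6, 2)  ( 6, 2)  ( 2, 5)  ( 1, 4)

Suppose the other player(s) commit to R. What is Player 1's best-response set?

P1 best: {B}

u_1(A vs R) = 6
u_1(B vs R) = 7
u_1(C vs R) = 4
u_1(D vs R) = 2
max payoff 7 at {B}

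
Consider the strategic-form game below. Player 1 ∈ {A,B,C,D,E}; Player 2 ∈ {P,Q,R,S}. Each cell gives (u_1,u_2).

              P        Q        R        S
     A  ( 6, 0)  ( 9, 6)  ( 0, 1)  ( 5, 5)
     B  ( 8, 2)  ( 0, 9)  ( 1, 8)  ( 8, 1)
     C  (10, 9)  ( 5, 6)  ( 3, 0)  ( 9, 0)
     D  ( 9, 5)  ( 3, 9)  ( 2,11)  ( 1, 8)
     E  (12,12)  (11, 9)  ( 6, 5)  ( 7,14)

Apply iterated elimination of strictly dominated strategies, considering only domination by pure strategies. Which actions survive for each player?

P1 drop A (E beats it: P:12>6 Q:11>9 R:6>0 S:7>5)
P1 drop B (C beats it: P:10>8 Q:5>0 R:3>1 S:9>8)
P1 drop D (C beats it: P:10>9 Q:5>3 R:3>2 S:9>1)
P2 drop Q (P beats it: C:9>6 E:12>9)
P2 drop R (P beats it: C:9>0 E:12>5)
P1→{C,E} P2→{P,S}

IESDS → P1:{C,E} P2:{P,S}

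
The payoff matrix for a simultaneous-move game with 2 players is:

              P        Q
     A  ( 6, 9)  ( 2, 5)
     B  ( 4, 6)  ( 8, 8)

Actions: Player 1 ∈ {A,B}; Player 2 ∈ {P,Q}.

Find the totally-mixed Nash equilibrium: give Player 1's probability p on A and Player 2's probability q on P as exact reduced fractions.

P1 indiff ⇒ q·6+(1-q)·2 = q·4+(1-q)·8 ⇒ q(2) = (1-q)(6) ⇒ q = 3/4
P2 indiff ⇒ p·9+(1-p)·6 = p·5+(1-p)·8 ⇒ p(4) = (1-p)(2) ⇒ p = 1/3

p=1/3, q=3/4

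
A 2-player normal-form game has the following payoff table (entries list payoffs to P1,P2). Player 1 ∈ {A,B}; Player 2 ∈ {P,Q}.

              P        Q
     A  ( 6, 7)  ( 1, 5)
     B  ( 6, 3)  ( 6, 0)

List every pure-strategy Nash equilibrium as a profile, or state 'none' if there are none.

(A,P): NE
(A,Q): not NE [P1→B gives 6>1; P2→P gives 7>5]
(B,P): NE
(B,Q): not NE [P2→P gives 3>0]

Nash profiles: (A,P), (B,P)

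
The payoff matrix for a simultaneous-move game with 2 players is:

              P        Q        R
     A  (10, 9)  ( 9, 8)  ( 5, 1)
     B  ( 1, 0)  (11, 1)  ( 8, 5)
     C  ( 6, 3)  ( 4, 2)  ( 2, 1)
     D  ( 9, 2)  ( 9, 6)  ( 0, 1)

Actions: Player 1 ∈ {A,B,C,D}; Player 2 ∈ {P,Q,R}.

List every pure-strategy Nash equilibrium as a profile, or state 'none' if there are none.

(A,P): NE
(A,Q): not NE [P1→B gives 11>9; P2→P gives 9>8]
(A,R): not NE [P1→B gives 8>5; P2→P gives 9>1]
(B,P): not NE [P1→A gives 10>1; P2→R gives 5>0]
(B,Q): not NE [P2→R gives 5>1]
(B,R): NE
(C,P): not NE [P1→A gives 10>6]
(C,Q): not NE [P1→B gives 11>4; P2→P gives 3>2]
(C,R): not NE [P1→B gives 8>2; P2→P gives 3>1]
(D,P): not NE [P1→A gives 10>9; P2→Q gives 6>2]
(D,Q): not NE [P1→B gives 11>9]
(D,R): not NE [P1→B gives 8>0; P2→Q gives 6>1]

Nash profiles: (A,P), (B,R)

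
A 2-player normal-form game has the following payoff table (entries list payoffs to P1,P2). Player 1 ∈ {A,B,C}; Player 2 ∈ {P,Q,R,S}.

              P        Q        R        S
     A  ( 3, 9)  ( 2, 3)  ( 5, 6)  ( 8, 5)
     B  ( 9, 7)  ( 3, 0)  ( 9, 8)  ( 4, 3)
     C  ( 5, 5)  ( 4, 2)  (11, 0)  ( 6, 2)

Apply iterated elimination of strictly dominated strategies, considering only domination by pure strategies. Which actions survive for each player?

Remaining: P1:{B,C} P2:{P,R}

P2 drop Q (P beats it: A:9>3 B:7>0 C:5>2)
P2 drop S (P beats it: A:9>5 B:7>3 C:5>2)
P1 drop A (B beats it: P:9>3 R:9>5)
P1→{B,C} P2→{P,R}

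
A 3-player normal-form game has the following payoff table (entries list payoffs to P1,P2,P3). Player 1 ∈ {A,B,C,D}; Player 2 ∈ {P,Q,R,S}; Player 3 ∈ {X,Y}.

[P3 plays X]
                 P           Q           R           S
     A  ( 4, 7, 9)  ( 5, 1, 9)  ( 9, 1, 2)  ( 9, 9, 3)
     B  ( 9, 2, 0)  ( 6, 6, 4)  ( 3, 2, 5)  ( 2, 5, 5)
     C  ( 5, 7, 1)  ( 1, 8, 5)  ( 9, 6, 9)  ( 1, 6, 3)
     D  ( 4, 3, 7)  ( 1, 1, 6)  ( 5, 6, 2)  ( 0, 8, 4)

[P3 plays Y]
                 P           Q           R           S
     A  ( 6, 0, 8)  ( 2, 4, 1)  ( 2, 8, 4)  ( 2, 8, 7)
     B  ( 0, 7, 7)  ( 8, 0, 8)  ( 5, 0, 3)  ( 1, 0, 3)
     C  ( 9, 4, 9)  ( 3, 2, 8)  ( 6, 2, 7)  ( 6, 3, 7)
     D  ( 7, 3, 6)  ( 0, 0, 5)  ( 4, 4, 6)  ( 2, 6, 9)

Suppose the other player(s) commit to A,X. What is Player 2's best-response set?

P2 best: {S}

u_2(P vs A,X) = 7
u_2(Q vs A,X) = 1
u_2(R vs A,X) = 1
u_2(S vs A,X) = 9
max payoff 9 at {S}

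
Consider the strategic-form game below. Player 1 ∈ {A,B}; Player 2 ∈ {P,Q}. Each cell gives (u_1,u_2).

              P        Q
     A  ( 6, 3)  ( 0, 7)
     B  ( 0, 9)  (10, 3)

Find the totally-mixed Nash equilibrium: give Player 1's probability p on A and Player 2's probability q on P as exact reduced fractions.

P1 mixes 3/5 on A; P2 mixes 5/8 on P

P1 indiff ⇒ q·6+(1-q)·0 = q·0+(1-q)·10 ⇒ q(6) = (1-q)(10) ⇒ q = 5/8
P2 indiff ⇒ p·3+(1-p)·9 = p·7+(1-p)·3 ⇒ p(-4) = (1-p)(-6) ⇒ p = 3/5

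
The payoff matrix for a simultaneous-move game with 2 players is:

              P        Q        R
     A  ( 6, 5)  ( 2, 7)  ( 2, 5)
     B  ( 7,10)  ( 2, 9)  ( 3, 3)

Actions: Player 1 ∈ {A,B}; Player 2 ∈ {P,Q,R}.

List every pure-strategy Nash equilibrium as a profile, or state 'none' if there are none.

Nash profiles: (A,Q), (B,P)

(A,P): not NE [P1→B gives 7>6; P2→Q gives 7>5]
(A,Q): NE
(A,R): not NE [P1→B gives 3>2; P2→Q gives 7>5]
(B,P): NE
(B,Q): not NE [P2→P gives 10>9]
(B,R): not NE [P2→P gives 10>3]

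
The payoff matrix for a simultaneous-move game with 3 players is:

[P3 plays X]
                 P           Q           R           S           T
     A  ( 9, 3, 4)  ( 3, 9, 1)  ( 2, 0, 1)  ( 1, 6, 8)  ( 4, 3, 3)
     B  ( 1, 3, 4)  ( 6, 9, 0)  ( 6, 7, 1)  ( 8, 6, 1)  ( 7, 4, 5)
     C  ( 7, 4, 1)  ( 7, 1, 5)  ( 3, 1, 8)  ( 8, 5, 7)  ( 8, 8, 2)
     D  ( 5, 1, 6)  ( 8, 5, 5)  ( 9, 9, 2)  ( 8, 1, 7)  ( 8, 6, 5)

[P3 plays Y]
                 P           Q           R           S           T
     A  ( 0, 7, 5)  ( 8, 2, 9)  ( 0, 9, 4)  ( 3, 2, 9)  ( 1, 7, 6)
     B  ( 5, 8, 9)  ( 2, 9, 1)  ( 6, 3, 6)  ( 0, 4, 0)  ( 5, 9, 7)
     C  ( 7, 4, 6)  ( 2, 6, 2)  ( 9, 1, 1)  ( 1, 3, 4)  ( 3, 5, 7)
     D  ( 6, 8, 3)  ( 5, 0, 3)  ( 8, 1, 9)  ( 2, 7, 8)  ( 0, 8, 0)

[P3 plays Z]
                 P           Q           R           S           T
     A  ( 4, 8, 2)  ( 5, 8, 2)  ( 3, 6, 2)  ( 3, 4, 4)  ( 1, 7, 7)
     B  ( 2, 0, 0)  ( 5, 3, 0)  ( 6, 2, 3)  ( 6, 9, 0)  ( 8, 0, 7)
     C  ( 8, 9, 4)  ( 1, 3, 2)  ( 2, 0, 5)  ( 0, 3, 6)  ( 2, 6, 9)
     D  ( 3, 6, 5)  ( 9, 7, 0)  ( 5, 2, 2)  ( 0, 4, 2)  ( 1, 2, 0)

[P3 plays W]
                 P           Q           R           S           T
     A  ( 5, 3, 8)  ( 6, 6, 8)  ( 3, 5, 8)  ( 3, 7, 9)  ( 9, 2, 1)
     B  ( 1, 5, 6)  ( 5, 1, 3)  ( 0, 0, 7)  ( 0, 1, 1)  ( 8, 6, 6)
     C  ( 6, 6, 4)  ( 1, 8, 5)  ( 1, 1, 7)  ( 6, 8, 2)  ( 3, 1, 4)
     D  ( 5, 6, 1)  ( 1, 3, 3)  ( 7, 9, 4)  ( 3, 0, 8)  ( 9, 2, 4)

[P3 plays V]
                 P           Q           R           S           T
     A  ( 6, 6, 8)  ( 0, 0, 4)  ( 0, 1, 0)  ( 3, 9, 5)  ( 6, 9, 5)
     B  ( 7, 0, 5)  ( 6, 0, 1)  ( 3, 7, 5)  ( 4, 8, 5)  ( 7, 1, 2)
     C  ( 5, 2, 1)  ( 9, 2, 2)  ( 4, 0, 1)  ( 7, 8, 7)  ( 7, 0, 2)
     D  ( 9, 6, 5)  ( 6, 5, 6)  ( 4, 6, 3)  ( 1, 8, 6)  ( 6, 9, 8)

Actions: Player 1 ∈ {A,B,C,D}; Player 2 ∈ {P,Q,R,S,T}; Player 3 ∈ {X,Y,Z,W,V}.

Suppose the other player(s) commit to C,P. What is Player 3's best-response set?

P3 best: {Y}

u_3(X vs C,P) = 1
u_3(Y vs C,P) = 6
u_3(Z vs C,P) = 4
u_3(W vs C,P) = 4
u_3(V vs C,P) = 1
max payoff 6 at {Y}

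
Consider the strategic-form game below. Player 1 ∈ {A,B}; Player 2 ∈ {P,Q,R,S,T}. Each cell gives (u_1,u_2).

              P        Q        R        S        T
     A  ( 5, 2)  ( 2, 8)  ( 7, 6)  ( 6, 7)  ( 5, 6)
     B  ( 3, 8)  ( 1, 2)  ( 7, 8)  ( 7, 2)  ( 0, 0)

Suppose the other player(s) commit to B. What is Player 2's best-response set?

P2 best: {P,R}

u_2(P vs B) = 8
u_2(Q vs B) = 2
u_2(R vs B) = 8
u_2(S vs B) = 2
u_2(T vs B) = 0
max payoff 8 at {P,R}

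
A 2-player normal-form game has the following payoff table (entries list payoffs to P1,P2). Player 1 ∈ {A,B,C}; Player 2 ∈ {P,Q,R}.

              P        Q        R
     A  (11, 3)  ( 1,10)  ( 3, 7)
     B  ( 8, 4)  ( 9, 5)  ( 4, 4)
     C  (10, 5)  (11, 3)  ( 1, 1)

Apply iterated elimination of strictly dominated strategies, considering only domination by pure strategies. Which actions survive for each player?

Remaining: P1:{A,C} P2:{P,Q}

P2 drop R (Q beats it: A:10>7 B:5>4 C:3>1)
P1 drop B (C beats it: P:10>8 Q:11>9)
P1→{A,C} P2→{P,Q}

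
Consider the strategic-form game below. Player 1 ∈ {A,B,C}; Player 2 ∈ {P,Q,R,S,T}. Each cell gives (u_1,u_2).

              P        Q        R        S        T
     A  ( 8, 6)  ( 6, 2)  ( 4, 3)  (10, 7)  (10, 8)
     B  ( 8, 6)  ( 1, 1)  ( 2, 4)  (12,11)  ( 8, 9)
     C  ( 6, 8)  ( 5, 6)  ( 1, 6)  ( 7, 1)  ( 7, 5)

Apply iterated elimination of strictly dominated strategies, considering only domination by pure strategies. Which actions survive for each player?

Remaining: P1:{A,B} P2:{S,T}

P1 drop C (A beats it: P:8>6 Q:6>5 R:4>1 S:10>7 T:10>7)
P2 drop P (S beats it: A:7>6 B:11>6)
P2 drop Q (R beats it: A:3>2 B:4>1)
P2 drop R (S beats it: A:7>3 B:11>4)
P1→{A,B} P2→{S,T}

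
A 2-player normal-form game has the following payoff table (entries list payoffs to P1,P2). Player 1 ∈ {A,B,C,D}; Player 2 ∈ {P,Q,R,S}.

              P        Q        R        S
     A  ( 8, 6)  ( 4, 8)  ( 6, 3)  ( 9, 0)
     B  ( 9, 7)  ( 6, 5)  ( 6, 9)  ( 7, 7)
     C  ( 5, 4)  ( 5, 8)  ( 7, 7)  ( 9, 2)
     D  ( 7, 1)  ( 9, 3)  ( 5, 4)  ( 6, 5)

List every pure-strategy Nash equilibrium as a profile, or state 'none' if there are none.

(A,P): not NE [P1→B gives 9>8; P2→Q gives 8>6]
(A,Q): not NE [P1→D gives 9>4]
(A,R): not NE [P1→C gives 7>6; P2→Q gives 8>3]
(A,S): not NE [P2→Q gives 8>0]
(B,P): not NE [P2→R gives 9>7]
(B,Q): not NE [P1→D gives 9>6; P2→R gives 9>5]
(B,R): not NE [P1→C gives 7>6]
(B,S): not NE [P1→C gives 9>7; P2→R gives 9>7]
(C,P): not NE [P1→B gives 9>5; P2→Q gives 8>4]
(C,Q): not NE [P1→D gives 9>5]
(C,R): not NE [P2→Q gives 8>7]
(C,S): not NE [P2→Q gives 8>2]
(D,P): not NE [P1→B gives 9>7; P2→S gives 5>1]
(D,Q): not NE [P2→S gives 5>3]
(D,R): not NE [P1→C gives 7>5; P2→S gives 5>4]
(D,S): not NE [P1→C gives 9>6]

No pure NE.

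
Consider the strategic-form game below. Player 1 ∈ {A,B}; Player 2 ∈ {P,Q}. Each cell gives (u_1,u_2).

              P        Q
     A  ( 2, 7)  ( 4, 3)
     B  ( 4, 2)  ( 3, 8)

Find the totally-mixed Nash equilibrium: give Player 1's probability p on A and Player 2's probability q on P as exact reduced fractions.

p=3/5, q=1/3

P1 indiff ⇒ q·2+(1-q)·4 = q·4+(1-q)·3 ⇒ q(-2) = (1-q)(-1) ⇒ q = 1/3
P2 indiff ⇒ p·7+(1-p)·2 = p·3+(1-p)·8 ⇒ p(4) = (1-p)(6) ⇒ p = 3/5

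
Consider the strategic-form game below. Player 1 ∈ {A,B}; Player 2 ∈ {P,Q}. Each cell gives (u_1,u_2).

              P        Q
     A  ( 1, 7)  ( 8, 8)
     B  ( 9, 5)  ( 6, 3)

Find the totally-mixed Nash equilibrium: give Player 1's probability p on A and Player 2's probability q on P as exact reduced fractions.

P1 indiff ⇒ q·1+(1-q)·8 = q·9+(1-q)·6 ⇒ q(-8) = (1-q)(-2) ⇒ q = 1/5
P2 indiff ⇒ p·7+(1-p)·5 = p·8+(1-p)·3 ⇒ p(-1) = (1-p)(-2) ⇒ p = 2/3

p=2/3, q=1/5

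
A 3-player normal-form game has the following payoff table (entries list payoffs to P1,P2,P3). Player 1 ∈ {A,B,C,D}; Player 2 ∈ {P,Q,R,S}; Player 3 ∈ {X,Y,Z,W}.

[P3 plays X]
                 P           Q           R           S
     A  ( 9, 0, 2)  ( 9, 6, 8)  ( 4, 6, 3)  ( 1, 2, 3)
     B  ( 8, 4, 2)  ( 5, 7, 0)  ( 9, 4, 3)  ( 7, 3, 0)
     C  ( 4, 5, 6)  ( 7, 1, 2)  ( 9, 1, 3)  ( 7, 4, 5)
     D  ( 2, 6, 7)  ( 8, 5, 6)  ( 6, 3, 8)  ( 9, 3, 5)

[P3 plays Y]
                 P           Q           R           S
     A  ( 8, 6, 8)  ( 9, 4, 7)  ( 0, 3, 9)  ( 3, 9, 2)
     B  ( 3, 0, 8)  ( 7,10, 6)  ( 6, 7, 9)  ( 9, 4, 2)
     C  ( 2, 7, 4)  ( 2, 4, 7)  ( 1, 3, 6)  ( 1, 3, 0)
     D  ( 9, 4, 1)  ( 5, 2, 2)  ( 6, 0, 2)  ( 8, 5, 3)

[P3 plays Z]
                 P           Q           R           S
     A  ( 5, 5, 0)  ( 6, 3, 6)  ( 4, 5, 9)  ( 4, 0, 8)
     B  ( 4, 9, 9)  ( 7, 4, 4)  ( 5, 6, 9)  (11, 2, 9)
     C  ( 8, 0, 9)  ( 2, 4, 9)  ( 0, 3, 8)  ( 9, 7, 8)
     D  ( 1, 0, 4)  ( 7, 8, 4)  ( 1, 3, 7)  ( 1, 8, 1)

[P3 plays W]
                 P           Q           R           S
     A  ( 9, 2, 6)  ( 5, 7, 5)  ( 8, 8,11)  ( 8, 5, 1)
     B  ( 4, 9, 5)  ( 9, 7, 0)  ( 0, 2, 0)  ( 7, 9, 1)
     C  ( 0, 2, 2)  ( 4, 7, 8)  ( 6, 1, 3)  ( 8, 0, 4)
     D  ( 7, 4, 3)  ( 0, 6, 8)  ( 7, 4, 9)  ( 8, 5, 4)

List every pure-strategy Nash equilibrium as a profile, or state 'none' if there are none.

(A,P,X): not NE [P2→R gives 6>0; P3→Y gives 8>2]
(A,P,Y): not NE [P1→D gives 9>8; P2→S gives 9>6]
(A,P,Z): not NE [P1→C gives 8>5; P3→Y gives 8>0]
(A,P,W): not NE [P2→R gives 8>2; P3→Y gives 8>6]
(A,Q,X): NE
(A,Q,Y): not NE [P2→S gives 9>4; P3→X gives 8>7]
(A,Q,Z): not NE [P1→D gives 7>6; P2→R gives 5>3; P3→X gives 8>6]
(A,Q,W): not NE [P1→B gives 9>5; P2→R gives 8>7; P3→X gives 8>5]
(A,R,X): not NE [P1→C gives 9>4; P3→W gives 11>3]
(A,R,Y): not NE [P1→D gives 6>0; P2→S gives 9>3; P3→W gives 11>9]
(A,R,Z): not NE [P1→B gives 5>4; P3→W gives 11>9]
(A,R,W): NE
(A,S,X): not NE [P1→D gives 9>1; P2→R gives 6>2; P3→Z gives 8>3]
(A,S,Y): not NE [P1→B gives 9>3; P3→Z gives 8>2]
(A,S,Z): not NE [P1→B gives 11>4; P2→R gives 5>0]
(A,S,W): not NE [P2→R gives 8>5; P3→Z gives 8>1]
(B,P,X): not NE [P1→A gives 9>8; P2→Q gives 7>4; P3→Z gives 9>2]
(B,P,Y): not NE [P1→D gives 9>3; P2→Q gives 10>0; P3→Z gives 9>8]
(B,P,Z): not NE [P1→C gives 8>4]
(B,P,W): not NE [P1→A gives 9>4; P3→Z gives 9>5]
(B,Q,X): not NE [P1→A gives 9>5; P3→Y gives 6>0]
(B,Q,Y): not NE [P1→A gives 9>7]
(B,Q,Z): not NE [P2→P gives 9>4; P3→Y gives 6>4]
(B,Q,W): not NE [P2→S gives 9>7; P3→Y gives 6>0]
(B,R,X): not NE [P2→Q gives 7>4; P3→Z gives 9>3]
(B,R,Y): not NE [P2→Q gives 10>7]
(B,R,Z): not NE [P2→P gives 9>6]
(B,R,W): not NE [P1→A gives 8>0; P2→S gives 9>2; P3→Z gives 9>0]
(B,S,X): not NE [P1→D gives 9>7; P2→Q gives 7>3; P3→Z gives 9>0]
(B,S,Y): not NE [P2→Q gives 10>4; P3→Z gives 9>2]
(B,S,Z): not NE [P2→P gives 9>2]
(B,S,W): not NE [P1→D gives 8>7; P3→Z gives 9>1]
(C,P,X): not NE [P1→A gives 9>4; P3→Z gives 9>6]
(C,P,Y): not NE [P1→D gives 9>2; P3→Z gives 9>4]
(C,P,Z): not NE [P2→S gives 7>0]
(C,P,W): not NE [P1→A gives 9>0; P2→Q gives 7>2; P3→Z gives 9>2]
(C,Q,X): not NE [P1→A gives 9>7; P2→P gives 5>1; P3→Z gives 9>2]
(C,Q,Y): not NE [P1→A gives 9>2; P2→P gives 7>4; P3→Z gives 9>7]
(C,Q,Z): not NE [P1→D gives 7>2; P2→S gives 7>4]
(C,Q,W): not NE [P1→B gives 9>4; P3→Z gives 9>8]
(C,R,X): not NE [P2→P gives 5>1; P3→Z gives 8>3]
(C,R,Y): not NE [P1→D gives 6>1; P2→P gives 7>3; P3→Z gives 8>6]
(C,R,Z): not NE [P1→B gives 5>0; P2→S gives 7>3]
(C,R,W): not NE [P1→A gives 8>6; P2→Q gives 7>1; P3→Z gives 8>3]
(C,S,X): not NE [P1→D gives 9>7; P2→P gives 5>4; P3→Z gives 8>5]
(C,S,Y): not NE [P1→B gives 9>1; P2→P gives 7>3; P3→Z gives 8>0]
(C,S,Z): not NE [P1→B gives 11>9]
(C,S,W): not NE [P2→Q gives 7>0; P3→Z gives 8>4]
(D,P,X): not NE [P1→A gives 9>2]
(D,P,Y): not NE [P2→S gives 5>4; P3→X gives 7>1]
(D,P,Z): not NE [P1→C gives 8>1; P2→S gives 8>0; P3→X gives 7>4]
(D,P,W): not NE [P1→A gives 9>7; P2→Q gives 6>4; P3→X gives 7>3]
(D,Q,X): not NE [P1→A gives 9>8; P2→P gives 6>5; P3→W gives 8>6]
(D,Q,Y): not NE [P1→A gives 9>5; P2→S gives 5>2; P3→W gives 8>2]
(D,Q,Z): not NE [P3→W gives 8>4]
(D,Q,W): not NE [P1→B gives 9>0]
(D,R,X): not NE [P1→C gives 9>6; P2→P gives 6>3; P3→W gives 9>8]
(D,R,Y): not NE [P2→S gives 5>0; P3→W gives 9>2]
(D,R,Z): not NE [P1→B gives 5>1; P2→S gives 8>3; P3→W gives 9>7]
(D,R,W): not NE [P1→A gives 8>7; P2→Q gives 6>4]
(D,S,X): not NE [P2→P gives 6>3]
(D,S,Y): not NE [P1→B gives 9>8; P3→X gives 5>3]
(D,S,Z): not NE [P1→B gives 11>1; P3→X gives 5>1]
(D,S,W): not NE [P2→Q gives 6>5; P3→X gives 5>4]

PSNE = {(A,Q,X), (A,R,W)}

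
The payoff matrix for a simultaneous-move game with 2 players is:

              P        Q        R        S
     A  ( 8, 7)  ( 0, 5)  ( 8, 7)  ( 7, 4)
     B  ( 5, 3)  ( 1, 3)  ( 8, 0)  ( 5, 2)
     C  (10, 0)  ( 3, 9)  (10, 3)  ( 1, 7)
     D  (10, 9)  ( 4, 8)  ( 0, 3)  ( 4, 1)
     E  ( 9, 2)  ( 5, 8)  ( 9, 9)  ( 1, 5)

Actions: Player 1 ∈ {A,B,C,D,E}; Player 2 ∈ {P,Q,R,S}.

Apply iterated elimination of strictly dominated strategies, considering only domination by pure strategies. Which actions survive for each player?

P2 drop S (Q beats it: A:5>4 B:3>2 C:9>7 D:8>1 E:8>5)
P1 drop A (C beats it: P:10>8 Q:3>0 R:10>8)
P1 drop B (C beats it: P:10>5 Q:3>1 R:10>8)
P1→{C,D,E} P2→{P,Q,R}

Survivors P1:{C,D,E} P2:{P,Q,R}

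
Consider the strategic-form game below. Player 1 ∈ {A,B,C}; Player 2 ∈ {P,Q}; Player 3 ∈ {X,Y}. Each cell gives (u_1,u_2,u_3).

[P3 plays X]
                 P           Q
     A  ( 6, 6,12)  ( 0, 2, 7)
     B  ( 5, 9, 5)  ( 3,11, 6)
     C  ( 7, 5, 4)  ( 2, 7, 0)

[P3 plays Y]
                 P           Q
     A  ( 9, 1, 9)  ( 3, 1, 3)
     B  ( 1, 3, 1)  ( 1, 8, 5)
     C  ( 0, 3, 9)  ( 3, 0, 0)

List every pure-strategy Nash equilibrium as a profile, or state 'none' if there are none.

NE set: (B,Q,X)

(A,P,X): not NE [P1→C gives 7>6]
(A,P,Y): not NE [P3→X gives 12>9]
(A,Q,X): not NE [P1→B gives 3>0; P2→P gives 6>2]
(A,Q,Y): not NE [P3→X gives 7>3]
(B,P,X): not NE [P1→C gives 7>5; P2→Q gives 11>9]
(B,P,Y): not NE [P1→A gives 9>1; P2→Q gives 8>3; P3→X gives 5>1]
(B,Q,X): NE
(B,Q,Y): not NE [P1→C gives 3>1; P3→X gives 6>5]
(C,P,X): not NE [P2→Q gives 7>5; P3→Y gives 9>4]
(C,P,Y): not NE [P1→A gives 9>0]
(C,Q,X): not NE [P1→B gives 3>2]
(C,Q,Y): not NE [P2→P gives 3>0]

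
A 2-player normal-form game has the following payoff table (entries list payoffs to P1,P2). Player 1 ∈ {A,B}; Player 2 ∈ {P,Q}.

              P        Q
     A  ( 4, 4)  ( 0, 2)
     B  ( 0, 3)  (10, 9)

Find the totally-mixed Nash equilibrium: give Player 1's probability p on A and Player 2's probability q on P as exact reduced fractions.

P1 indiff ⇒ q·4+(1-q)·0 = q·0+(1-q)·10 ⇒ q(4) = (1-q)(10) ⇒ q = 5/7
P2 indiff ⇒ p·4+(1-p)·3 = p·2+(1-p)·9 ⇒ p(2) = (1-p)(6) ⇒ p = 3/4

P1 mixes 3/4 on A; P2 mixes 5/7 on P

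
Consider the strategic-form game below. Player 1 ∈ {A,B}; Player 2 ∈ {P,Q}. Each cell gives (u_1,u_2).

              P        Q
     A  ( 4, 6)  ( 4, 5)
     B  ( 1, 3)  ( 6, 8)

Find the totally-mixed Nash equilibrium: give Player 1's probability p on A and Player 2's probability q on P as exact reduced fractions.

P1 indiff ⇒ q·4+(1-q)·4 = q·1+(1-q)·6 ⇒ q(3) = (1-q)(2) ⇒ q = 2/5
P2 indiff ⇒ p·6+(1-p)·3 = p·5+(1-p)·8 ⇒ p(1) = (1-p)(5) ⇒ p = 5/6

(p,q) = (5/6, 2/5)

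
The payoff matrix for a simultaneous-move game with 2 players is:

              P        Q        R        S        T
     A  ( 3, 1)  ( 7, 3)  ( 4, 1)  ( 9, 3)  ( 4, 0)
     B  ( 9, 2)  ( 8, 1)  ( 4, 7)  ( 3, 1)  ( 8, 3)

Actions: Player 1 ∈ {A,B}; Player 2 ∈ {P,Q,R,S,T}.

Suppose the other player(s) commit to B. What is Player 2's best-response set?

u_2(P vs B) = 2
u_2(Q vs B) = 1
u_2(R vs B) = 7
u_2(S vs B) = 1
u_2(T vs B) = 3
max payoff 7 at {R}

BR_2 = {R}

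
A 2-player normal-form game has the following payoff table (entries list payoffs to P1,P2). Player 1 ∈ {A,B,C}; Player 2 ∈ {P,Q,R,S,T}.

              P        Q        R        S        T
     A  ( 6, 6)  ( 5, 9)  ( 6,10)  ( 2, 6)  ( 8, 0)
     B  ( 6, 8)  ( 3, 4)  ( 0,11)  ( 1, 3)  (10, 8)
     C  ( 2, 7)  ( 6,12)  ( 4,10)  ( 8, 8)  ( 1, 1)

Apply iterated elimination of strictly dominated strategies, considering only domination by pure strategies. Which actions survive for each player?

IESDS → P1:{A,C} P2:{Q,R}

P2 drop P (R beats it: A:10>6 B:11>8 C:10>7)
P2 drop S (Q beats it: A:9>6 B:4>3 C:12>8)
P2 drop T (R beats it: A:10>0 B:11>8 C:10>1)
P1 drop B (A beats it: Q:5>3 R:6>0)
P1→{A,C} P2→{Q,R}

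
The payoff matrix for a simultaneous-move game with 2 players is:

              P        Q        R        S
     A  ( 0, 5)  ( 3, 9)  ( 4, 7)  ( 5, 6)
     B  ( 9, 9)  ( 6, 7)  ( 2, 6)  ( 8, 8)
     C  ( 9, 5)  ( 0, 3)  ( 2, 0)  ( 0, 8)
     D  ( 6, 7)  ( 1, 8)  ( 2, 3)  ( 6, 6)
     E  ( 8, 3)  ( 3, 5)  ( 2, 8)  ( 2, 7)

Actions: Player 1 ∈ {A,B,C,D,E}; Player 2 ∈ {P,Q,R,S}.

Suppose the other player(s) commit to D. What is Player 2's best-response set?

argmax u_2 = {Q}

u_2(P vs D) = 7
u_2(Q vs D) = 8
u_2(R vs D) = 3
u_2(S vs D) = 6
max payoff 8 at {Q}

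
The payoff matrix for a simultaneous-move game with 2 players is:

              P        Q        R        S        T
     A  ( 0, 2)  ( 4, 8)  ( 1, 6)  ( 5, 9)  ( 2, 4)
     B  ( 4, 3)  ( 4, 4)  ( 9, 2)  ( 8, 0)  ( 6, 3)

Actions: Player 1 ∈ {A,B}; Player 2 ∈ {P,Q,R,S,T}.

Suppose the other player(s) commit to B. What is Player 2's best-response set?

u_2(P vs B) = 3
u_2(Q vs B) = 4
u_2(R vs B) = 2
u_2(S vs B) = 0
u_2(T vs B) = 3
max payoff 4 at {Q}

argmax u_2 = {Q}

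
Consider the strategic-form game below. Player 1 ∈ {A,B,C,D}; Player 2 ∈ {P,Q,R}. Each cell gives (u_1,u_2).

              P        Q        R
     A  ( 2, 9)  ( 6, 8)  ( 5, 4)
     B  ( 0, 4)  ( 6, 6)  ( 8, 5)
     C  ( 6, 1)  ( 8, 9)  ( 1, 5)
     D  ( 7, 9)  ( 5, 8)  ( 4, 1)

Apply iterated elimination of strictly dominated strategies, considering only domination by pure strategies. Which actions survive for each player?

P2 drop R (Q beats it: A:8>4 B:6>5 C:9>5 D:8>1)
P1 drop A (C beats it: P:6>2 Q:8>6)
P1 drop B (C beats it: P:6>0 Q:8>6)
P1→{C,D} P2→{P,Q}

IESDS → P1:{C,D} P2:{P,Q}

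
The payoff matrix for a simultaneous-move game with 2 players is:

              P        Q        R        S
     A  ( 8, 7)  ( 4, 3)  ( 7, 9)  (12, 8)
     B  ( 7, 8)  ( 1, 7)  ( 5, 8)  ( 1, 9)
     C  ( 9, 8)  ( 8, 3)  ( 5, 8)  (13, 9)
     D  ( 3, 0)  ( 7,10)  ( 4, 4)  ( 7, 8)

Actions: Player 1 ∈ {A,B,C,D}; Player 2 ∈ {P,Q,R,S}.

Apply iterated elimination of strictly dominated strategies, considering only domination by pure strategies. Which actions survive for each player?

IESDS → P1:{A,C} P2:{R,S}

P1 drop B (A beats it: P:8>7 Q:4>1 R:7>5 S:12>1)
P1 drop D (C beats it: P:9>3 Q:8>7 R:5>4 S:13>7)
P2 drop P (S beats it: A:8>7 C:9>8)
P2 drop Q (R beats it: A:9>3 C:8>3)
P1→{A,C} P2→{R,S}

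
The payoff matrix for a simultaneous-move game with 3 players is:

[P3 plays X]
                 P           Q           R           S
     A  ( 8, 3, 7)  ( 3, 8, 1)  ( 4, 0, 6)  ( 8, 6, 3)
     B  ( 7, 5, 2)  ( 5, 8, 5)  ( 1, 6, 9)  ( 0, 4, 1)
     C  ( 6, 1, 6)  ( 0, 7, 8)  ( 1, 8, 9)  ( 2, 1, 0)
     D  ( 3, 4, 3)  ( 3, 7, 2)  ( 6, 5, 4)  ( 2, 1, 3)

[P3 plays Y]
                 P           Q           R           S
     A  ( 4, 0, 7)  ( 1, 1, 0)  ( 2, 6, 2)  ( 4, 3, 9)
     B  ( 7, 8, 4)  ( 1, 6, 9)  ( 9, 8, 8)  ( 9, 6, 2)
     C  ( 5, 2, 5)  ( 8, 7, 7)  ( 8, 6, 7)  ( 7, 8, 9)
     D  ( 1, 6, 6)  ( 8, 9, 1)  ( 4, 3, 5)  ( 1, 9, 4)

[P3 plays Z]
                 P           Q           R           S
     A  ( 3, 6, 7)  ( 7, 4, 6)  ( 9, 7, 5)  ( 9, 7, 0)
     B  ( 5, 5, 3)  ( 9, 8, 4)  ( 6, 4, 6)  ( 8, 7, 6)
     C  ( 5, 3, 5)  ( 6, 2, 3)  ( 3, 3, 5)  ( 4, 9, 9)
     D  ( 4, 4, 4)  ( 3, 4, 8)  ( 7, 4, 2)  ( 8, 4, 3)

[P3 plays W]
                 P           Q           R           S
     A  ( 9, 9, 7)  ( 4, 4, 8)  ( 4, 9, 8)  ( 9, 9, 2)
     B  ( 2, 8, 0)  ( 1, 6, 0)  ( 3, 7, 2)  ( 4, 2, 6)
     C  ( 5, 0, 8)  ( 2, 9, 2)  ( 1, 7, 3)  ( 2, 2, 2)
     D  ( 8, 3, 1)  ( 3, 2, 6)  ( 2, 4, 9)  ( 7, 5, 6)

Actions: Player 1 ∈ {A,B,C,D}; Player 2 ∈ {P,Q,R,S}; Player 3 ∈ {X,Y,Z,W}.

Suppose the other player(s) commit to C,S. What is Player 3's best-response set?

BR_3 = {Y,Z}

u_3(X vs C,S) = 0
u_3(Y vs C,S) = 9
u_3(Z vs C,S) = 9
u_3(W vs C,S) = 2
max payoff 9 at {Y,Z}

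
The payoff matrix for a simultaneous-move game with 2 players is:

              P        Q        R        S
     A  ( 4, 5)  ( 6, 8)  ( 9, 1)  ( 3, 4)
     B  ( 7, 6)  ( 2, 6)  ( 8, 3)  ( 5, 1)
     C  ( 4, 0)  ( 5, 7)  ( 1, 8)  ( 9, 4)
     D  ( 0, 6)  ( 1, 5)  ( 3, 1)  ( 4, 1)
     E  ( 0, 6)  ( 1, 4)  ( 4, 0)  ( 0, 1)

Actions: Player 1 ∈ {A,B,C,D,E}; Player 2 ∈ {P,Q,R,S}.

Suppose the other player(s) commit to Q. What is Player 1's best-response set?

BR_1 = {A}

u_1(A vs Q) = 6
u_1(B vs Q) = 2
u_1(C vs Q) = 5
u_1(D vs Q) = 1
u_1(E vs Q) = 1
max payoff 6 at {A}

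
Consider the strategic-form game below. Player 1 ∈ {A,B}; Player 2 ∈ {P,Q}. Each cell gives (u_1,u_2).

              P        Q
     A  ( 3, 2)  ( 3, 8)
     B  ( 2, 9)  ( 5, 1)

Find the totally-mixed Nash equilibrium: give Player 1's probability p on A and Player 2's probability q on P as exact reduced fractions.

P1 indiff ⇒ q·3+(1-q)·3 = q·2+(1-q)·5 ⇒ q(1) = (1-q)(2) ⇒ q = 2/3
P2 indiff ⇒ p·2+(1-p)·9 = p·8+(1-p)·1 ⇒ p(-6) = (1-p)(-8) ⇒ p = 4/7

P1 mixes 4/7 on A; P2 mixes 2/3 on P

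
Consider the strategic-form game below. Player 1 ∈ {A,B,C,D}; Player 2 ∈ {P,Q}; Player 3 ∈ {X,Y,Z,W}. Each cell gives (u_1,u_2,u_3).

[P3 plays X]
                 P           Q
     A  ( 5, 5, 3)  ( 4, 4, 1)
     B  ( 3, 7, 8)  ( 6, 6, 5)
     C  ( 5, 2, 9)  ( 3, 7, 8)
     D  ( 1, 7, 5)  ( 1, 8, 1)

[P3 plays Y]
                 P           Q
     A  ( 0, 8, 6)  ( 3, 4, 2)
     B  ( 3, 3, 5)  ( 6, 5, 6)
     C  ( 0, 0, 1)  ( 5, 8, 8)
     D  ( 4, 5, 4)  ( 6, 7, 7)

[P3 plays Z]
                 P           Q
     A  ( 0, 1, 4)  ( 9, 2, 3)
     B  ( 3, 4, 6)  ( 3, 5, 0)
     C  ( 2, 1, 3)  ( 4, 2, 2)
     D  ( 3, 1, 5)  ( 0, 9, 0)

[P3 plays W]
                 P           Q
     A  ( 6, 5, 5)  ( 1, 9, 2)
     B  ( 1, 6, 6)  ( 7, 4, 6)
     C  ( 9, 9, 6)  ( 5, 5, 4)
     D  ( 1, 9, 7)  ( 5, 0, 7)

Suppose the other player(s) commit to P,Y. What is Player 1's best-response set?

P1 best: {D}

u_1(A vs P,Y) = 0
u_1(B vs P,Y) = 3
u_1(C vs P,Y) = 0
u_1(D vs P,Y) = 4
max payoff 4 at {D}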